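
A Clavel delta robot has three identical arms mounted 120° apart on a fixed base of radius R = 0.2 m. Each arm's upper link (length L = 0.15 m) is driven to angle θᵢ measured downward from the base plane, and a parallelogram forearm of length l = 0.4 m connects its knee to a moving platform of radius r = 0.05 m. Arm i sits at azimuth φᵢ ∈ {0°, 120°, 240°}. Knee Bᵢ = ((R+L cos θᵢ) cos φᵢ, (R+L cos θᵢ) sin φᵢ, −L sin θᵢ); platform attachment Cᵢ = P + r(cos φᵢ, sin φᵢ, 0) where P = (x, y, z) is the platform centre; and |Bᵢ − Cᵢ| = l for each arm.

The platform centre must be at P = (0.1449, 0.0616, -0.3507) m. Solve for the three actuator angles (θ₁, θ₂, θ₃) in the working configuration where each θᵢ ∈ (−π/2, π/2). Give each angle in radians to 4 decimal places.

θ₁ = -0.0872, θ₂ = 0.7853, θ₃ = 1.2213

rotate P by −φ1: (0.1449, 0.0616, -0.3507)
  A cos θ + B sin θ = C:  0.0051·cos θ + -0.3507·sin θ = 0.0356
  γ=atan2(-0.3507,0.0051)=-1.5563;  ψ=arccos(0.1016)=1.4690;  θ1=γ+ψ≈-0.0872
arm 2 (φ=120.0°): x'=-0.0191, y'=-0.1563
  A=0.1691, B=-0.3507, C=(l²−L²−A²−y'²−z²)/(2L)=-0.1284
  θ2 = atan2(B,A) + arccos(C/0.3893) = 0.7853
arm 3 (φ=240.0°): x'=-0.1258, y'=0.0947
  e−x'=0.2758;  (l²−L²−(e−x')²−y'²−z²)/2L = -0.2351
  θ3 = atan2(B,A) + arccos(C/0.4462) = 1.2213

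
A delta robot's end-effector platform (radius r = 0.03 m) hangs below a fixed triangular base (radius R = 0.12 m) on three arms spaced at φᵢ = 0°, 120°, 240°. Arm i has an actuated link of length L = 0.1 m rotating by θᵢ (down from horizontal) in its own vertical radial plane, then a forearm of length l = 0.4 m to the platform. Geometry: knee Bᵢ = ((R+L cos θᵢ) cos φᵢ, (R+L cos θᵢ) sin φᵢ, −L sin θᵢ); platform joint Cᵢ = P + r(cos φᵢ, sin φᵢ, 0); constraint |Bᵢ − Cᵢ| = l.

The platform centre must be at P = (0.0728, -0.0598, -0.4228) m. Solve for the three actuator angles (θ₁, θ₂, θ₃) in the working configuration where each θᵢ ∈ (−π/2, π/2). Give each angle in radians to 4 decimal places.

arm 1 (φ=0.0°): x'=0.0728, y'=-0.0598
  e−x'=0.0172;  (l²−L²−(e−x')²−y'²−z²)/2L = -0.1632
  γ=atan2(-0.4228,0.0172)=-1.5301;  ψ=arccos(-0.3856)=1.9666;  θ1=γ+ψ≈0.4365
rotate P by −φ2: (-0.0882, -0.0331, -0.4228)
  e−x'=0.1782;  (l²−L²−(e−x')²−y'²−z²)/2L = -0.3080
  √(A²+B²)=0.4588;  θ2 = -1.1719+2.3069 ≈ 1.1350
φ3=240.0° → target in arm frame (0.0154, 0.0929)
  A=0.0746, B=-0.4228, C=(l²−L²−A²−y'²−z²)/(2L)=-0.2148
  θ3 = atan2(B,A) + arccos(C/0.4293) = 0.6987

θ₁ = 0.4365, θ₂ = 1.1350, θ₃ = 0.6987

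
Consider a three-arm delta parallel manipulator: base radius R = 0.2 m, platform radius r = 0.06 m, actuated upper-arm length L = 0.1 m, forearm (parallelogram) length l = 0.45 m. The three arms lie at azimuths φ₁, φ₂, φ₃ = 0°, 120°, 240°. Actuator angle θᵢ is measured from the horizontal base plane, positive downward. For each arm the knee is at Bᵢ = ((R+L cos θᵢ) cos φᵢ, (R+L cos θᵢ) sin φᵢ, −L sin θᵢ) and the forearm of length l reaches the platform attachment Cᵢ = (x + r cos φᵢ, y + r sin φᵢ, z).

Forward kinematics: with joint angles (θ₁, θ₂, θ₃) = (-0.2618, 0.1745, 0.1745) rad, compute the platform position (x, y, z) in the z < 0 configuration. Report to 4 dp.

(0.0456, 0.0000, -0.3816)

arm 1 at φ=0.0°: ρ1 = 0.2366;  centre 1 = (0.2366, 0.0000, 0.0259)
centre 2 = (0.2385·cos120.0°, 0.2385·sin120.0°, -0.0174) = (-0.1192, 0.2065, -0.0174)
arm 3 at φ=240.0°: ρ3 = 0.2385;  centre 3 = (-0.1192, -0.2065, -0.0174)
subtract pairs → two planes through P
linear system: -0.7117x+0.4131y = 0.0005−-0.0865z; -0.7117x+-0.4131y = 0.0005−-0.0865z
det = 0.5879;  x = -0.0007+-0.1215z,  y = 0.0000+0.0000z
sphere 1 gives Az²+Bz+C=0 with A=1.0148, B=0.0059, C=-0.1455;  B²−4AC=0.5906;  roots -0.3816, 0.3758;  negative root z = -0.3816
x = 0.0456, y = 0.0000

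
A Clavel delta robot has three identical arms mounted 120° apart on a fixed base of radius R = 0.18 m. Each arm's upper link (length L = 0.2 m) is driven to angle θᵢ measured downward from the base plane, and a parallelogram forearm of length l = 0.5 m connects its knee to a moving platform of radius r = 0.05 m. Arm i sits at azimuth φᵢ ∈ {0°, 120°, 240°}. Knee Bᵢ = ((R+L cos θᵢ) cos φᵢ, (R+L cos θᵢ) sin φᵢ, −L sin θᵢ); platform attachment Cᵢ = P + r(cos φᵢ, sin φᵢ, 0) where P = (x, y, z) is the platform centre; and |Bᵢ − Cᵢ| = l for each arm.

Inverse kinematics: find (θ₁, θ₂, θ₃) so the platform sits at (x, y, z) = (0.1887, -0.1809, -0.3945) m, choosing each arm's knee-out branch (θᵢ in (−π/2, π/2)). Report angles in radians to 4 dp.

φ1=0.0° → target in arm frame (0.1887, -0.1809)
  e−x'=-0.0587;  (l²−L²−(e−x')²−y'²−z²)/2L = 0.0455
  γ=atan2(-0.3945,-0.0587)=-1.7185;  ψ=arccos(0.1141)=1.4565;  θ1=γ+ψ≈-0.2620
rotate P by −φ2: (-0.2510, -0.0730, -0.3945)
  e−x'=0.3810;  (l²−L²−(e−x')²−y'²−z²)/2L = -0.2403
  √(A²+B²)=0.5485;  θ2 = -0.8028+2.0244 ≈ 1.2216
φ3=240.0° → target in arm frame (0.0623, 0.2539)
  e−x'=0.0677;  (l²−L²−(e−x')²−y'²−z²)/2L = -0.0367
  γ=atan2(-0.3945,0.0677)=-1.4009;  ψ=arccos(-0.0916)=1.6625;  θ3=γ+ψ≈0.2616

θ₁ = -0.2620, θ₂ = 1.2216, θ₃ = 0.2616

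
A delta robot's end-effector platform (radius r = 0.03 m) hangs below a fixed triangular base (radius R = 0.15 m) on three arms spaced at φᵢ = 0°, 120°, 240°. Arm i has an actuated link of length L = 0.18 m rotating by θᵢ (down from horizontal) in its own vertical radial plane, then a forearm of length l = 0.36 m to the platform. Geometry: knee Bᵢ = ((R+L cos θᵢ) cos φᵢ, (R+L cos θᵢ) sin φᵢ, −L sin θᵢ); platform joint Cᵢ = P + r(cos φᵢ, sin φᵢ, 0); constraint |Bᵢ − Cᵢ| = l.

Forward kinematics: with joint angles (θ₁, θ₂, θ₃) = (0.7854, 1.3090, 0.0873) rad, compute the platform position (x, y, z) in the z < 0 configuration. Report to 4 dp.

φ1=0.0°: virtual centre (0.2473, 0.0000, -0.1273), radius l
arm 2 at φ=120.0°: e+L cos θ2 = 0.1666;  centre 2 = (-0.0833, 0.1443, -0.1739)
arm 3 at φ=240.0°: e+L cos θ3 = 0.2993;  centre 3 = (-0.1497, -0.2592, -0.0157)
|centre ₂|²−|centre ₁|² = -0.0194;  |centre ₃|²−|centre ₁|² = 0.0125
plane₁₂: -0.6611x+0.2885y+-0.0932z = -0.0194
Cramer: x(z) = 0.0113+0.0281z;  y(z) = -0.0413+0.3874z
sphere 1 gives Az²+Bz+C=0 with A=1.1509, B=0.2093, C=-0.0560;  B²−4AC=0.3015;  roots -0.3295, 0.1476;  negative root z = -0.3295
x = 0.0020, y = -0.1690

(0.0020, -0.1690, -0.3295)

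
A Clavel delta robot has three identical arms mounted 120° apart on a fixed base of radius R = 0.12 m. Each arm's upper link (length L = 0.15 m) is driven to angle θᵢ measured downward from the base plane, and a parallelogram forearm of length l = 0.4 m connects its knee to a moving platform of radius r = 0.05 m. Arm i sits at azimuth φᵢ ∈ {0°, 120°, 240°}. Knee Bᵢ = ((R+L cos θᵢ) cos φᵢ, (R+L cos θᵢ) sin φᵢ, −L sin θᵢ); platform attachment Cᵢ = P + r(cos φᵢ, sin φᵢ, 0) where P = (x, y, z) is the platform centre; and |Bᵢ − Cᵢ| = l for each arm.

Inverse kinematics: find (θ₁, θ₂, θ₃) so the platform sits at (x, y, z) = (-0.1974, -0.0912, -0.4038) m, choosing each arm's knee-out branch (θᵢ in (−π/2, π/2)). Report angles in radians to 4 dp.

θ₁ = 1.3963, θ₂ = 0.7852, θ₃ = 0.1747

φ1=0.0° → target in arm frame (-0.1974, -0.0912)
  A cos θ + B sin θ = C:  0.2674·cos θ + -0.4038·sin θ = -0.3512
  γ=atan2(-0.4038,0.2674)=-0.9859;  ψ=arccos(-0.7253)=2.3822;  θ1=γ+ψ≈1.3963
arm 2 (φ=120.0°): x'=0.0197, y'=0.2166
  A cos θ + B sin θ = C:  0.0503·cos θ + -0.4038·sin θ = -0.2499
  γ=atan2(-0.4038,0.0503)=-1.4469;  ψ=arccos(-0.6142)=2.2322;  θ2=γ+ψ≈0.7852
rotate P by −φ3: (0.1777, -0.1254, -0.4038)
  e−x'=-0.1077;  (l²−L²−(e−x')²−y'²−z²)/2L = -0.1762
  γ=atan2(-0.4038,-0.1077)=-1.8314;  ψ=arccos(-0.4216)=2.0061;  θ3=γ+ψ≈0.1747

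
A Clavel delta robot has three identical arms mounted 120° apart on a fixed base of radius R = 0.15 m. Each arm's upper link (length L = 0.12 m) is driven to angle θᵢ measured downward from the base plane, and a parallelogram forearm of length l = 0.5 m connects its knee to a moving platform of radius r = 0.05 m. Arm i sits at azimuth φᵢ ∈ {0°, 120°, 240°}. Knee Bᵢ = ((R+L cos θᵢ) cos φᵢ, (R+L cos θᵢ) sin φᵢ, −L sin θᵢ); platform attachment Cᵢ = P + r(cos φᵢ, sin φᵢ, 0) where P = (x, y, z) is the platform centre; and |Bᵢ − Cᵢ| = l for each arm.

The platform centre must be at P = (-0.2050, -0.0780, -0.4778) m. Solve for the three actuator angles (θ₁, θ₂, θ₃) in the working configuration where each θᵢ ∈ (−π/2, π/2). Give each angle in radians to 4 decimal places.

θ₁ = 1.3088, θ₂ = 0.5236, θ₃ = -0.0002

φ1=0.0° → target in arm frame (-0.2050, -0.0780)
  A cos θ + B sin θ = C:  0.3050·cos θ + -0.4778·sin θ = -0.3825
  θ1 = atan2(B,A) + arccos(C/0.5668) = 1.3088
φ2=120.0° → target in arm frame (0.0350, 0.2165)
  A=0.0650, B=-0.4778, C=(l²−L²−A²−y'²−z²)/(2L)=-0.1825
  γ=atan2(-0.4778,0.0650)=-1.4355;  ψ=arccos(-0.3786)=1.9590;  θ2=γ+ψ≈0.5236
arm 3 (φ=240.0°): x'=0.1700, y'=-0.1385
  A=-0.0700, B=-0.4778, C=(l²−L²−A²−y'²−z²)/(2L)=-0.0700
  γ=atan2(-0.4778,-0.0700)=-1.7164;  ψ=arccos(-0.1449)=1.7162;  θ3=γ+ψ≈-0.0002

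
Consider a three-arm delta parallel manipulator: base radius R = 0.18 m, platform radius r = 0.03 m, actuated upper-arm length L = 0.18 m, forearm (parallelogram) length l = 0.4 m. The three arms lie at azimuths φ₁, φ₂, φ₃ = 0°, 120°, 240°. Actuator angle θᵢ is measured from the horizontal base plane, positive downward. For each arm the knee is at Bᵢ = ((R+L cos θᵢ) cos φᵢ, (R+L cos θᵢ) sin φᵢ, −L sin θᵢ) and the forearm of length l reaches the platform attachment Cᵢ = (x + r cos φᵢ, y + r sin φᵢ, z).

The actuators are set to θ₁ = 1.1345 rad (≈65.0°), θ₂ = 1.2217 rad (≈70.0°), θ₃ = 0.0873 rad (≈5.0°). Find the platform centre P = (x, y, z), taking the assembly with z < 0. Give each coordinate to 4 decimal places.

arm 1 at φ=0.0°: (R−r)+L cos θ1 = 0.2261;  S1 = (0.2261, 0.0000, -0.1631)
arm 2 at φ=120.0°: (R−r)+L cos θ2 = 0.2116;  S2 = (-0.1058, 0.1832, -0.1691)
φ3=240.0°: virtual centre (-0.1647, -0.2852, -0.0157), radius l
subtract pairs → two planes through P
[-0.6637 0.3664 -0.0120]·P = -0.0043;  [-0.7814 -0.5704 0.2949]·P = 0.0310
det = 0.6649;  x = -0.0133+0.1522z,  y = -0.0360+0.3085z
sphere 1 gives Az²+Bz+C=0 with A=1.1183, B=0.2312, C=-0.0748;  B²−4AC=0.3879;  roots -0.3818, 0.1751;  negative root z = -0.3818
x = -0.0715, y = -0.1538

(-0.0715, -0.1538, -0.3818)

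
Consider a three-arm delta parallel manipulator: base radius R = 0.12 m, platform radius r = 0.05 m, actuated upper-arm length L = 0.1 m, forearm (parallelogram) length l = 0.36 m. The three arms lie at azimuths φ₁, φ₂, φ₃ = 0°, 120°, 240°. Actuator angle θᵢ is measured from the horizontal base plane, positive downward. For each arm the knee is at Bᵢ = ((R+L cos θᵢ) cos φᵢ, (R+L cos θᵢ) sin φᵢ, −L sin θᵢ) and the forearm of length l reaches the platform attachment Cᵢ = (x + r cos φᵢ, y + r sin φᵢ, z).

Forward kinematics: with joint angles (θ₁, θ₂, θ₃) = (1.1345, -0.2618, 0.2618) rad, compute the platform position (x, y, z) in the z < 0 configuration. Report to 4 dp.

(-0.1648, 0.0562, -0.3136)

φ1=0.0°: virtual centre (0.1123, 0.0000, -0.0906), radius l
φ2=120.0°: virtual centre (-0.0833, 0.1443, 0.0259), radius l
φ3=240.0°: virtual centre (-0.0833, -0.1443, -0.0259), radius l
|S₂|²−|S₁|² = 0.0076;  |S₃|²−|S₁|² = 0.0076
linear system: -0.3911x+0.2885y = 0.0076−0.2330z; -0.3911x+-0.2885y = 0.0076−0.1295z
Cramer: x(z) = -0.0194+0.4635z;  y(z) = 0.0000-0.1794z
quadratic in z: (1.2470)z²+(0.0592)z+(-0.1040)=0, √Δ=0.7228 → z ∈ {-0.3136, 0.2661}; z = -0.3136 (taking z<0)
x = -0.1648, y = 0.0562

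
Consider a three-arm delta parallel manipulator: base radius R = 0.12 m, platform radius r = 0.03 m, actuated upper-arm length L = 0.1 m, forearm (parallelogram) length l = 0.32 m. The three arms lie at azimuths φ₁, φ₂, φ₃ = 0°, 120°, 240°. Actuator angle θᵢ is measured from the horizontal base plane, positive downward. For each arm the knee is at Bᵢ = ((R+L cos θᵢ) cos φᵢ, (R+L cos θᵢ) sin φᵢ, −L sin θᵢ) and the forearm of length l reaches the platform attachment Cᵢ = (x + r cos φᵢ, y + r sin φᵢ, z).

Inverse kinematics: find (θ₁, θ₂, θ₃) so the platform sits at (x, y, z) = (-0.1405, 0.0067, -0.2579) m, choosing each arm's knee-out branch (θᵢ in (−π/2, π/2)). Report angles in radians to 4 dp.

arm 1 (φ=0.0°): x'=-0.1405, y'=0.0067
  e−x'=0.2305;  (l²−L²−(e−x')²−y'²−z²)/2L = -0.1364
  θ1 = atan2(B,A) + arccos(C/0.3459) = 1.1348
arm 2 (φ=120.0°): x'=0.0761, y'=0.1183
  A cos θ + B sin θ = C:  0.0139·cos θ + -0.2579·sin θ = 0.0585
  γ=atan2(-0.2579,0.0139)=-1.5168;  ψ=arccos(0.2263)=1.3425;  θ2=γ+ψ≈-0.1743
rotate P by −φ3: (0.0644, -0.1250, -0.2579)
  e−x'=0.0256;  (l²−L²−(e−x')²−y'²−z²)/2L = 0.0480
  √(A²+B²)=0.2592;  θ3 = -1.4720+1.3844 ≈ -0.0876

θ₁ = 1.1348, θ₂ = -0.1743, θ₃ = -0.0876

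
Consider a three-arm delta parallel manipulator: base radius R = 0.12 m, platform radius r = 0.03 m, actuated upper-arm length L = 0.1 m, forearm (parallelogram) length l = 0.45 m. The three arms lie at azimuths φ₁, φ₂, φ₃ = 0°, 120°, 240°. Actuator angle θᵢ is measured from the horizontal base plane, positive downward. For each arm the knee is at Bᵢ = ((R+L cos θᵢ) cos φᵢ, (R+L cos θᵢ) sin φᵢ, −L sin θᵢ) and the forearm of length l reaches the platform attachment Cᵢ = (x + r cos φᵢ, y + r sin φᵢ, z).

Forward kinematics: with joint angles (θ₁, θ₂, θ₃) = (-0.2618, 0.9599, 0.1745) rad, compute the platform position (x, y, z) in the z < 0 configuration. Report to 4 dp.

(0.1269, -0.1118, -0.4059)

φ1=0.0°: virtual centre (0.1866, 0.0000, 0.0259), radius l
arm 2 at φ=120.0°: e+L cos θ2 = 0.1474;  O2 = (-0.0737, 0.1276, -0.0819)
φ3=240.0°: virtual centre (-0.0942, -0.1632, -0.0174), radius l
eliminate P² terms by subtracting sphere 1 from 2 and 3
linear system: -0.5205x+0.2552y = -0.0071−-0.2156z; -0.5617x+-0.3265y = 0.0003−-0.0865z
det = 0.3133;  x = 0.0071+-0.2951z,  y = -0.0132+0.2428z
into |P−O₁|² = l²: 1.1460z² + 0.0478z + -0.1694 = 0;  Δ = 0.7790;  z = -0.4059 or 0.3642 → z<0 root = -0.4059
x = 0.1269, y = -0.1118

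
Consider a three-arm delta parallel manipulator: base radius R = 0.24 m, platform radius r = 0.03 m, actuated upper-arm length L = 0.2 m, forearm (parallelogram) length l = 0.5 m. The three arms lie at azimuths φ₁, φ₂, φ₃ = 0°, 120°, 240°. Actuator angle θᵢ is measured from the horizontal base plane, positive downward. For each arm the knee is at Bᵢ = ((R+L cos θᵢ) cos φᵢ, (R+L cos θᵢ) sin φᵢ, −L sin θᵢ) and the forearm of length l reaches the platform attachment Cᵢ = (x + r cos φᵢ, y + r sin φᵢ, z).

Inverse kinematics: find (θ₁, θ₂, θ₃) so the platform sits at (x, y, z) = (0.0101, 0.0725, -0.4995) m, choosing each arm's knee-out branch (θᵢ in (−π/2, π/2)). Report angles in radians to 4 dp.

θ₁ = 0.7853, θ₂ = 0.6109, θ₃ = 1.0471

φ1=0.0° → target in arm frame (0.0101, 0.0725)
  A cos θ + B sin θ = C:  0.1999·cos θ + -0.4995·sin θ = -0.2118
  √(A²+B²)=0.5380;  θ1 = -1.1901+1.9754 ≈ 0.7853
arm 2 (φ=120.0°): x'=0.0577, y'=-0.0450
  e−x'=0.1523;  (l²−L²−(e−x')²−y'²−z²)/2L = -0.1618
  √(A²+B²)=0.5222;  θ2 = -1.2749+1.8858 ≈ 0.6109
rotate P by −φ3: (-0.0678, -0.0275, -0.4995)
  A=0.2778, B=-0.4995, C=(l²−L²−A²−y'²−z²)/(2L)=-0.2936
  √(A²+B²)=0.5716;  θ3 = -1.0632+2.1103 ≈ 1.0471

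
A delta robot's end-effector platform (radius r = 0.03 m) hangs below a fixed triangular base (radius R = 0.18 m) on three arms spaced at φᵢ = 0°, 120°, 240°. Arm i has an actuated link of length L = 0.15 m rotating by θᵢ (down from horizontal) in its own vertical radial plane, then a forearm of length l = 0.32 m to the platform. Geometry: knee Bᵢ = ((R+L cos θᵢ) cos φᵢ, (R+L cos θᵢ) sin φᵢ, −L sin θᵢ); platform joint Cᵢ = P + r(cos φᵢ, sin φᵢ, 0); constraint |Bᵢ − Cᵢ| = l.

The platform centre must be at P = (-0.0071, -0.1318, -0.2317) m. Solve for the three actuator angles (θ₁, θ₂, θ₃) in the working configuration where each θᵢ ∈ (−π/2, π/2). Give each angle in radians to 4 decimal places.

θ₁ = 0.7855, θ₂ = 1.3087, θ₃ = -0.1743

rotate P by −φ1: (-0.0071, -0.1318, -0.2317)
  A=0.1571, B=-0.2317, C=(l²−L²−A²−y'²−z²)/(2L)=-0.0528
  γ=atan2(-0.2317,0.1571)=-0.9750;  ψ=arccos(-0.1886)=1.7605;  θ1=γ+ψ≈0.7855
arm 2 (φ=120.0°): x'=-0.1106, y'=0.0720
  A cos θ + B sin θ = C:  0.2606·cos θ + -0.2317·sin θ = -0.1563
  θ2 = atan2(B,A) + arccos(C/0.3487) = 1.3087
φ3=240.0° → target in arm frame (0.1177, 0.0598)
  e−x'=0.0323;  (l²−L²−(e−x')²−y'²−z²)/2L = 0.0720
  γ=atan2(-0.2317,0.0323)=-1.4323;  ψ=arccos(0.3078)=1.2579;  θ3=γ+ψ≈-0.1743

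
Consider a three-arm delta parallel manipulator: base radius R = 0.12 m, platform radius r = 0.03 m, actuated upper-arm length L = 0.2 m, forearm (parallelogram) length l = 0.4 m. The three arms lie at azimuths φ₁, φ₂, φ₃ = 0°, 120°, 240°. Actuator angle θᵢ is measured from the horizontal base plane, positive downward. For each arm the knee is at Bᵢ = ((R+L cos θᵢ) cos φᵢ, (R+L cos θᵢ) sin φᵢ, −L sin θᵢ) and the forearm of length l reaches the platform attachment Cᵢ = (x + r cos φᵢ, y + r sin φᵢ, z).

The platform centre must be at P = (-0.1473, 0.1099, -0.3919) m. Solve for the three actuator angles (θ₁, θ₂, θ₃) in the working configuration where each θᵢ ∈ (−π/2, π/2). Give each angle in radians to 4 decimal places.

θ₁ = 1.1346, θ₂ = 0.0873, θ₃ = 0.7856

rotate P by −φ1: (-0.1473, 0.1099, -0.3919)
  e−x'=0.2373;  (l²−L²−(e−x')²−y'²−z²)/2L = -0.2549
  γ=atan2(-0.3919,0.2373)=-1.0263;  ψ=arccos(-0.5565)=2.1609;  θ1=γ+ψ≈1.1346
φ2=120.0° → target in arm frame (0.1688, 0.0726)
  e−x'=-0.0788;  (l²−L²−(e−x')²−y'²−z²)/2L = -0.1127
  θ2 = atan2(B,A) + arccos(C/0.3997) = 0.0873
arm 3 (φ=240.0°): x'=-0.0215, y'=-0.1825
  A cos θ + B sin θ = C:  0.1115·cos θ + -0.3919·sin θ = -0.1983
  γ=atan2(-0.3919,0.1115)=-1.2935;  ψ=arccos(-0.4868)=2.0792;  θ3=γ+ψ≈0.7856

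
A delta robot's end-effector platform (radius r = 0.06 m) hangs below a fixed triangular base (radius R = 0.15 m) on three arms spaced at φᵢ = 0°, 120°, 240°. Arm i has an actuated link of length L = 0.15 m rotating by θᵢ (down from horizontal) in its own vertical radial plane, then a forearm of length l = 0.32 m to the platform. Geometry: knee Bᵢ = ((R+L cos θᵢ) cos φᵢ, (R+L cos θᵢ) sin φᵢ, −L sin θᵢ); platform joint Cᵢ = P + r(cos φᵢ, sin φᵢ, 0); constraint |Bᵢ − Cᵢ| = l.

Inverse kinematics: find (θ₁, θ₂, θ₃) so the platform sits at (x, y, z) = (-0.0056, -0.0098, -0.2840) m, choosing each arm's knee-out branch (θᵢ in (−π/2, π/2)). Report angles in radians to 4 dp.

θ₁ = 0.4361, θ₂ = 0.4365, θ₃ = 0.3491

arm 1 (φ=0.0°): x'=-0.0056, y'=-0.0098
  A cos θ + B sin θ = C:  0.0956·cos θ + -0.2840·sin θ = -0.0333
  γ=atan2(-0.2840,0.0956)=-1.2461;  ψ=arccos(-0.1111)=1.6822;  θ1=γ+ψ≈0.4361
rotate P by −φ2: (-0.0057, 0.0097, -0.2840)
  A cos θ + B sin θ = C:  0.0957·cos θ + -0.2840·sin θ = -0.0334
  θ2 = atan2(B,A) + arccos(C/0.2997) = 0.4365
rotate P by −φ3: (0.0113, 0.0001, -0.2840)
  A=0.0787, B=-0.2840, C=(l²−L²−A²−y'²−z²)/(2L)=-0.0232
  γ=atan2(-0.2840,0.0787)=-1.3004;  ψ=arccos(-0.0786)=1.6495;  θ3=γ+ψ≈0.3491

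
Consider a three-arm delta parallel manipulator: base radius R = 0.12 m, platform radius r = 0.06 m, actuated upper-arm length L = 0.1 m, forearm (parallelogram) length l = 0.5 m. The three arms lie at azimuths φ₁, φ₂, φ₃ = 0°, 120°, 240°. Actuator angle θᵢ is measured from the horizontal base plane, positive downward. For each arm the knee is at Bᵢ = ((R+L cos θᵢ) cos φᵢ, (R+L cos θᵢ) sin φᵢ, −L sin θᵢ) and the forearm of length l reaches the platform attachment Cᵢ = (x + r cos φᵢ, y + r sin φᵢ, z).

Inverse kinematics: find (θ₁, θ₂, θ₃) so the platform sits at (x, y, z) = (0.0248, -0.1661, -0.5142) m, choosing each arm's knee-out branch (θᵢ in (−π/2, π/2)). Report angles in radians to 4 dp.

θ₁ = 0.6110, θ₂ = 1.1348, θ₃ = 0.2619

rotate P by −φ1: (0.0248, -0.1661, -0.5142)
  A cos θ + B sin θ = C:  0.0352·cos θ + -0.5142·sin θ = -0.2661
  γ=atan2(-0.5142,0.0352)=-1.5024;  ψ=arccos(-0.5164)=2.1134;  θ1=γ+ψ≈0.6110
φ2=120.0° → target in arm frame (-0.1562, 0.0616)
  e−x'=0.2162;  (l²−L²−(e−x')²−y'²−z²)/2L = -0.3748
  √(A²+B²)=0.5578;  θ2 = -1.1727+2.3075 ≈ 1.1348
rotate P by −φ3: (0.1314, 0.1045, -0.5142)
  e−x'=-0.0714;  (l²−L²−(e−x')²−y'²−z²)/2L = -0.2022
  √(A²+B²)=0.5191;  θ3 = -1.7089+1.9708 ≈ 0.2619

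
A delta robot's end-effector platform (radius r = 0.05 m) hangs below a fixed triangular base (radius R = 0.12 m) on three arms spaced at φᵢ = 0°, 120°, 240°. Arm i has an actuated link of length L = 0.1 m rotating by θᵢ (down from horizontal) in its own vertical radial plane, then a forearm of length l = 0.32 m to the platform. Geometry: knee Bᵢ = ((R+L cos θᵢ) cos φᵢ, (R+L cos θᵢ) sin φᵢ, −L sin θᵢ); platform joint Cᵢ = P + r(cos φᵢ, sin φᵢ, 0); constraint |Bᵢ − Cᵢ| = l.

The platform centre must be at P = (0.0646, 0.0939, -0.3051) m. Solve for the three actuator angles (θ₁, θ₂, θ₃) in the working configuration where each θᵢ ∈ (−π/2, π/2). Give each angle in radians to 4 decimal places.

θ₁ = 0.1745, θ₂ = 0.2614, θ₃ = 1.0472

φ1=0.0° → target in arm frame (0.0646, 0.0939)
  e−x'=0.0054;  (l²−L²−(e−x')²−y'²−z²)/2L = -0.0477
  θ1 = atan2(B,A) + arccos(C/0.3051) = 0.1745
φ2=120.0° → target in arm frame (0.0490, -0.1029)
  e−x'=0.0210;  (l²−L²−(e−x')²−y'²−z²)/2L = -0.0586
  θ2 = atan2(B,A) + arccos(C/0.3058) = 0.2614
arm 3 (φ=240.0°): x'=-0.1136, y'=0.0090
  e−x'=0.1836;  (l²−L²−(e−x')²−y'²−z²)/2L = -0.1724
  √(A²+B²)=0.3561;  θ3 = -1.0290+2.0762 ≈ 1.0472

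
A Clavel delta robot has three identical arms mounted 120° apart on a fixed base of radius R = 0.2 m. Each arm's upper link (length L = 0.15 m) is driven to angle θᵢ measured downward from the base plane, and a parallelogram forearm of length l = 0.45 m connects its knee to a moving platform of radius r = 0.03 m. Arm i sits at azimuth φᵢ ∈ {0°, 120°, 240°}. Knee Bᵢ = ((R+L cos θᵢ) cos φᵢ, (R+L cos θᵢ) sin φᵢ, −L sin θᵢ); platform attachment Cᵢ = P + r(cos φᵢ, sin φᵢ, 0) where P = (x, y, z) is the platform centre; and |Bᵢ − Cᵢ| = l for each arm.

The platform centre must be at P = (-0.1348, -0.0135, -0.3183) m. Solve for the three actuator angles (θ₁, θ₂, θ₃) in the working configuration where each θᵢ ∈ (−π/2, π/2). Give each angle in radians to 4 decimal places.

φ1=0.0° → target in arm frame (-0.1348, -0.0135)
  A=0.3048, B=-0.3183, C=(l²−L²−A²−y'²−z²)/(2L)=-0.0480
  θ1 = atan2(B,A) + arccos(C/0.4407) = 0.8729
φ2=120.0° → target in arm frame (0.0557, 0.1235)
  A=0.1143, B=-0.3183, C=(l²−L²−A²−y'²−z²)/(2L)=0.1679
  θ2 = atan2(B,A) + arccos(C/0.3382) = -0.1748
rotate P by −φ3: (0.0791, -0.1100, -0.3183)
  A cos θ + B sin θ = C:  0.0909·cos θ + -0.3183·sin θ = 0.1944
  γ=atan2(-0.3183,0.0909)=-1.2926;  ψ=arccos(0.5873)=0.9431;  θ3=γ+ψ≈-0.3495

θ₁ = 0.8729, θ₂ = -0.1748, θ₃ = -0.3495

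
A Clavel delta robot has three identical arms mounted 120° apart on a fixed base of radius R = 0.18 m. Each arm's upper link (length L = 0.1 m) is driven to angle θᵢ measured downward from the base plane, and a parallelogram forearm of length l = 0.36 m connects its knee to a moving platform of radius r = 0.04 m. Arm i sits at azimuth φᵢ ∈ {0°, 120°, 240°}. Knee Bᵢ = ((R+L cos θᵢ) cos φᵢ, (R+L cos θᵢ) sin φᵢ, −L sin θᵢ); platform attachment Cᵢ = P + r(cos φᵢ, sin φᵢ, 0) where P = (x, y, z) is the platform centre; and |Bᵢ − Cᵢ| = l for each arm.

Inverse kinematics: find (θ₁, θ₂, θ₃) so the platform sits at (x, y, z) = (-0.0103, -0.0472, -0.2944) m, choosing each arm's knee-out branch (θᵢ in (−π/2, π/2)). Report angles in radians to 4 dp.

arm 1 (φ=0.0°): x'=-0.0103, y'=-0.0472
  e−x'=0.1503;  (l²−L²−(e−x')²−y'²−z²)/2L = 0.0406
  θ1 = atan2(B,A) + arccos(C/0.3305) = 0.3490
φ2=120.0° → target in arm frame (-0.0357, 0.0325)
  A=0.1757, B=-0.2944, C=(l²−L²−A²−y'²−z²)/(2L)=0.0050
  √(A²+B²)=0.3429;  θ2 = -1.0327+1.5563 ≈ 0.5237
φ3=240.0° → target in arm frame (0.0460, 0.0147)
  e−x'=0.0940;  (l²−L²−(e−x')²−y'²−z²)/2L = 0.1194
  √(A²+B²)=0.3090;  θ3 = -1.2618+1.1741 ≈ -0.0877

θ₁ = 0.3490, θ₂ = 0.5237, θ₃ = -0.0877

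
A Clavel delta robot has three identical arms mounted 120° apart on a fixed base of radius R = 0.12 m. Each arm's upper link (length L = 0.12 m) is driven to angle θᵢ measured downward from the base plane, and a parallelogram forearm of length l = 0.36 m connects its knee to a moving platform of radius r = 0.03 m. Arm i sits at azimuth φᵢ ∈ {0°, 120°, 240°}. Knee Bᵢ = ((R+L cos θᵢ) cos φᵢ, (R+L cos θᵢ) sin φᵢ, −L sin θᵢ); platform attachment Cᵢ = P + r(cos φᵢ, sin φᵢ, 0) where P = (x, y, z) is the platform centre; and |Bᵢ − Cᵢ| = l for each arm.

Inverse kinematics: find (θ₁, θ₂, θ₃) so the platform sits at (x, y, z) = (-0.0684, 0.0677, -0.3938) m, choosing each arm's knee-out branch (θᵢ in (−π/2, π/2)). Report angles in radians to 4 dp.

θ₁ = 1.1339, θ₂ = 0.4360, θ₃ = 0.9595

φ1=0.0° → target in arm frame (-0.0684, 0.0677)
  A=0.1584, B=-0.3938, C=(l²−L²−A²−y'²−z²)/(2L)=-0.2898
  θ1 = atan2(B,A) + arccos(C/0.4245) = 1.1339
arm 2 (φ=120.0°): x'=0.0928, y'=0.0254
  A cos θ + B sin θ = C:  -0.0028·cos θ + -0.3938·sin θ = -0.1689
  γ=atan2(-0.3938,-0.0028)=-1.5780;  ψ=arccos(-0.4288)=2.0140;  θ2=γ+ψ≈0.4360
rotate P by −φ3: (-0.0244, -0.0931, -0.3938)
  e−x'=0.1144;  (l²−L²−(e−x')²−y'²−z²)/2L = -0.2568
  θ3 = atan2(B,A) + arccos(C/0.4101) = 0.9595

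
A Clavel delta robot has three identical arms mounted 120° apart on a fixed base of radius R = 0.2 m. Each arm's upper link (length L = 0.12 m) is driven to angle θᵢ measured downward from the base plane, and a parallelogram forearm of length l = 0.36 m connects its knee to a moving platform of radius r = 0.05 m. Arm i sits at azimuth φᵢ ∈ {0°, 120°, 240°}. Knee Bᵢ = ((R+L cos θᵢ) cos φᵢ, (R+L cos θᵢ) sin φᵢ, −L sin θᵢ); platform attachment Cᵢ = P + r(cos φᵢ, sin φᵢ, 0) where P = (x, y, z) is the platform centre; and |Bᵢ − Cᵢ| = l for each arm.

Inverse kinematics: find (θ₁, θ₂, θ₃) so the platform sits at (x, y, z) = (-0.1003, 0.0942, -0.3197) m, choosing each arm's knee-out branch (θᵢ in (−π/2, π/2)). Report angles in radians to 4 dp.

rotate P by −φ1: (-0.1003, 0.0942, -0.3197)
  A cos θ + B sin θ = C:  0.2503·cos θ + -0.3197·sin θ = -0.2439
  √(A²+B²)=0.4060;  θ1 = -0.9066+2.2151 ≈ 1.3086
rotate P by −φ2: (0.1317, 0.0398, -0.3197)
  A=0.0183, B=-0.3197, C=(l²−L²−A²−y'²−z²)/(2L)=0.0462
  √(A²+B²)=0.3202;  θ2 = -1.5137+1.4262 ≈ -0.0875
rotate P by −φ3: (-0.0314, -0.1340, -0.3197)
  e−x'=0.1814;  (l²−L²−(e−x')²−y'²−z²)/2L = -0.1578
  γ=atan2(-0.3197,0.1814)=-1.0546;  ψ=arccos(-0.4293)=2.0145;  θ3=γ+ψ≈0.9599

θ₁ = 1.3086, θ₂ = -0.0875, θ₃ = 0.9599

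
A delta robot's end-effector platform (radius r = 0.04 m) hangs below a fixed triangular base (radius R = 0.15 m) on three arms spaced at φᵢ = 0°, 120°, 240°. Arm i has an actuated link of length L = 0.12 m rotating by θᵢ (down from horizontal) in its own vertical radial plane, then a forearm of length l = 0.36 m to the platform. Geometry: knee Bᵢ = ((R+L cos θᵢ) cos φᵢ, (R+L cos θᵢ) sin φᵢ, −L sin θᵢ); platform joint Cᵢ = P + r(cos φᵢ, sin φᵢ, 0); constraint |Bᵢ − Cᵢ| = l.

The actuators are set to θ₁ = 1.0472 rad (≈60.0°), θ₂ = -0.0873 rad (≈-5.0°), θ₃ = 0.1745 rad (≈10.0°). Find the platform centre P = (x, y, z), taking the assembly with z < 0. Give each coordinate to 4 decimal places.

(-0.1283, 0.0242, -0.3041)

O1 = (0.1700·cos0.0°, 0.1700·sin0.0°, -0.1039) = (0.1700, 0.0000, -0.1039)
O2 = (0.2295·cos120.0°, 0.2295·sin120.0°, 0.0105) = (-0.1148, 0.1988, 0.0105)
φ3=240.0°: virtual centre (-0.1141, -0.1976, -0.0208), radius l
eliminate P² terms by subtracting sphere 1 from 2 and 3
plane₁₂: -0.5695x+0.3976y+0.2288z = 0.0131
Cramer: x(z) = -0.0228+0.3470z;  y(z) = 0.0003-0.0784z
into |P−O₁|² = l²: 1.1265z² + 0.0740z + -0.0816 = 0;  Δ = 0.3734;  z = -0.3041 or 0.2383 → z<0 root = -0.3041
x = -0.1283, y = 0.0242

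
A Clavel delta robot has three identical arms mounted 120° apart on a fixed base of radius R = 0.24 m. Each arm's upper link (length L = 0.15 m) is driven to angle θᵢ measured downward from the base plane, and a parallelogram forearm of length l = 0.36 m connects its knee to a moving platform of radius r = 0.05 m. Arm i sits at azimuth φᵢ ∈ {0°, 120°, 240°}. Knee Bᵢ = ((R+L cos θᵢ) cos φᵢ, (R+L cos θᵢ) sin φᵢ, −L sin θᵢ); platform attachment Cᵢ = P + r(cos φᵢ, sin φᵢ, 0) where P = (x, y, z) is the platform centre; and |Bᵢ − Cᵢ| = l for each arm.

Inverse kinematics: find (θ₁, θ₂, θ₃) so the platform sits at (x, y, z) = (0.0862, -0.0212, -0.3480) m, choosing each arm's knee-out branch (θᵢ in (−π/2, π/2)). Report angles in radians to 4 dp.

rotate P by −φ1: (0.0862, -0.0212, -0.3480)
  A cos θ + B sin θ = C:  0.1038·cos θ + -0.3480·sin θ = -0.0841
  γ=atan2(-0.3480,0.1038)=-1.2809;  ψ=arccos(-0.2316)=1.8045;  θ1=γ+ψ≈0.5236
rotate P by −φ2: (-0.0615, -0.0641, -0.3480)
  e−x'=0.2515;  (l²−L²−(e−x')²−y'²−z²)/2L = -0.2711
  γ=atan2(-0.3480,0.2515)=-0.9451;  ψ=arccos(-0.6315)=2.2543;  θ2=γ+ψ≈1.3092
φ3=240.0° → target in arm frame (-0.0247, 0.0853)
  A cos θ + B sin θ = C:  0.2147·cos θ + -0.3480·sin θ = -0.2246
  √(A²+B²)=0.4089;  θ3 = -1.0179+2.1523 ≈ 1.1344

θ₁ = 0.5236, θ₂ = 1.3092, θ₃ = 1.1344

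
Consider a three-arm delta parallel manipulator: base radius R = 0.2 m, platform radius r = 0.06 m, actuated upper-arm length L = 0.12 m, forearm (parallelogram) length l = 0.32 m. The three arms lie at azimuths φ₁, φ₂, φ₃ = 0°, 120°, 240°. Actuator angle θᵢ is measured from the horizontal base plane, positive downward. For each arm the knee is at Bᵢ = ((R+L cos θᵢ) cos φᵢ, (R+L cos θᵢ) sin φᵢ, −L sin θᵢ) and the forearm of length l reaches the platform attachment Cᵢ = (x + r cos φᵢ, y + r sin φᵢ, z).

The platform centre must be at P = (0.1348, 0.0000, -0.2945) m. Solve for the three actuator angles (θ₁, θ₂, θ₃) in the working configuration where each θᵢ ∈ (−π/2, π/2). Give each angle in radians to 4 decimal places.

θ₁ = 0.0001, θ₂ = 1.3088, θ₃ = 1.3088

rotate P by −φ1: (0.1348, 0.0000, -0.2945)
  A cos θ + B sin θ = C:  0.0052·cos θ + -0.2945·sin θ = 0.0052
  γ=atan2(-0.2945,0.0052)=-1.5531;  ψ=arccos(0.0176)=1.5532;  θ1=γ+ψ≈0.0001
rotate P by −φ2: (-0.0674, -0.1167, -0.2945)
  A=0.2074, B=-0.2945, C=(l²−L²−A²−y'²−z²)/(2L)=-0.2307
  γ=atan2(-0.2945,0.2074)=-0.9572;  ψ=arccos(-0.6405)=2.2660;  θ2=γ+ψ≈1.3088
φ3=240.0° → target in arm frame (-0.0674, 0.1167)
  A cos θ + B sin θ = C:  0.2074·cos θ + -0.2945·sin θ = -0.2307
  γ=atan2(-0.2945,0.2074)=-0.9572;  ψ=arccos(-0.6405)=2.2660;  θ3=γ+ψ≈1.3088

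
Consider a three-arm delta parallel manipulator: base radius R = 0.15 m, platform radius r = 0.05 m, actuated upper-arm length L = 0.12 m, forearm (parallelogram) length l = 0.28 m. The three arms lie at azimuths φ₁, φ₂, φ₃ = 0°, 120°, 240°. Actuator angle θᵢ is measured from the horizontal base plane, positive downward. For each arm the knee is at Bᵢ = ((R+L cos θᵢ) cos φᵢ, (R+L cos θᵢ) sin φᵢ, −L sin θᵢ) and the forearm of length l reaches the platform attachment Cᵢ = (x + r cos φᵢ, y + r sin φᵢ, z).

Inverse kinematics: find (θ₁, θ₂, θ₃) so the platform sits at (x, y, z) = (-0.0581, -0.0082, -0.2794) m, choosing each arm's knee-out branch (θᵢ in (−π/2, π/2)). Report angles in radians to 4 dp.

θ₁ = 1.0476, θ₂ = 0.6109, θ₃ = 0.5239

arm 1 (φ=0.0°): x'=-0.0581, y'=-0.0082
  A=0.1581, B=-0.2794, C=(l²−L²−A²−y'²−z²)/(2L)=-0.1630
  √(A²+B²)=0.3210;  θ1 = -1.0559+2.1035 ≈ 1.0476
rotate P by −φ2: (0.0219, 0.0544, -0.2794)
  A=0.0781, B=-0.2794, C=(l²−L²−A²−y'²−z²)/(2L)=-0.0963
  θ2 = atan2(B,A) + arccos(C/0.2901) = 0.6109
φ3=240.0° → target in arm frame (0.0362, -0.0462)
  e−x'=0.0638;  (l²−L²−(e−x')²−y'²−z²)/2L = -0.0845
  θ3 = atan2(B,A) + arccos(C/0.2866) = 0.5239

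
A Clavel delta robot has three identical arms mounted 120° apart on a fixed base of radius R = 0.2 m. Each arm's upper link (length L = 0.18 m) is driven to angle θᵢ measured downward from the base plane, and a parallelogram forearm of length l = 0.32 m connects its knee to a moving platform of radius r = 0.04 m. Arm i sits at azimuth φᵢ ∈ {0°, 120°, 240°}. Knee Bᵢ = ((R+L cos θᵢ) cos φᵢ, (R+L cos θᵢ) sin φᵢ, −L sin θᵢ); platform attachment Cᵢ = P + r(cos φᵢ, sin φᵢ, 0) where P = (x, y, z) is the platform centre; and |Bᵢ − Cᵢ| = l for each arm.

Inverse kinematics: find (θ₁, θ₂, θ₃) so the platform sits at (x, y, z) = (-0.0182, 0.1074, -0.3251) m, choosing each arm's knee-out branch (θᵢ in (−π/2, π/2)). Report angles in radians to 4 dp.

θ₁ = 1.1347, θ₂ = 0.5237, θ₃ = 1.3962

φ1=0.0° → target in arm frame (-0.0182, 0.1074)
  A cos θ + B sin θ = C:  0.1782·cos θ + -0.3251·sin θ = -0.2194
  √(A²+B²)=0.3707;  θ1 = -1.0694+2.2040 ≈ 1.1347
φ2=120.0° → target in arm frame (0.1021, -0.0379)
  A=0.0579, B=-0.3251, C=(l²−L²−A²−y'²−z²)/(2L)=-0.1124
  √(A²+B²)=0.3302;  θ2 = -1.3946+1.9183 ≈ 0.5237
arm 3 (φ=240.0°): x'=-0.0839, y'=-0.0695
  A cos θ + B sin θ = C:  0.2439·cos θ + -0.3251·sin θ = -0.2778
  √(A²+B²)=0.4064;  θ3 = -0.9271+2.3234 ≈ 1.3962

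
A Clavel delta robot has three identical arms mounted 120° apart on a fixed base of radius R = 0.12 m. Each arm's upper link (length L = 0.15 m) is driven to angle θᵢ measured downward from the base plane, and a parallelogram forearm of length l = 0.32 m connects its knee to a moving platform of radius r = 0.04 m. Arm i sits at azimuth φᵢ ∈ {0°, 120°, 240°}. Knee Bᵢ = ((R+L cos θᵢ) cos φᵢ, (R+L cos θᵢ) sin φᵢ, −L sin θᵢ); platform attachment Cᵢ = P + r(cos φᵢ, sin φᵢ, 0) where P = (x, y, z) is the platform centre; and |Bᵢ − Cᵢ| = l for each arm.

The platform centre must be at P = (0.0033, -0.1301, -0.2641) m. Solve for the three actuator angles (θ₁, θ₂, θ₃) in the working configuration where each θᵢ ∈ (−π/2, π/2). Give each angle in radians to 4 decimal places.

rotate P by −φ1: (0.0033, -0.1301, -0.2641)
  A cos θ + B sin θ = C:  0.0767·cos θ + -0.2641·sin θ = -0.0422
  γ=atan2(-0.2641,0.0767)=-1.2882;  ψ=arccos(-0.1534)=1.7248;  θ1=γ+ψ≈0.4367
φ2=120.0° → target in arm frame (-0.1143, 0.0622)
  A cos θ + B sin θ = C:  0.1943·cos θ + -0.2641·sin θ = -0.1049
  γ=atan2(-0.2641,0.1943)=-0.9365;  ψ=arccos(-0.3200)=1.8965;  θ2=γ+ψ≈0.9601
arm 3 (φ=240.0°): x'=0.1110, y'=0.0679
  e−x'=-0.0310;  (l²−L²−(e−x')²−y'²−z²)/2L = 0.0153
  √(A²+B²)=0.2659;  θ3 = -1.6877+1.5134 ≈ -0.1743

θ₁ = 0.4367, θ₂ = 0.9601, θ₃ = -0.1743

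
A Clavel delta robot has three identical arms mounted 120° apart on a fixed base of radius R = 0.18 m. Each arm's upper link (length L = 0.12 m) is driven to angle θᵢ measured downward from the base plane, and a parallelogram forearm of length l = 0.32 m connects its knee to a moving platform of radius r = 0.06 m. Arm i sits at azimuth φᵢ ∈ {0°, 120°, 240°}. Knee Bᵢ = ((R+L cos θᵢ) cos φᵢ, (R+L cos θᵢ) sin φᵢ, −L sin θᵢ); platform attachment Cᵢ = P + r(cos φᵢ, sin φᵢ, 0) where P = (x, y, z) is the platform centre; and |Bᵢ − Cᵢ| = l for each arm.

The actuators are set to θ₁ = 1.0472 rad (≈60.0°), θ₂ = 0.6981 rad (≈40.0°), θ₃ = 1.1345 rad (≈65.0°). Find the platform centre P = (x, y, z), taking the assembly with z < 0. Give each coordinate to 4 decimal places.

(-0.0159, 0.0476, -0.3525)

φ1=0.0°: virtual centre (0.1800, 0.0000, -0.1039), radius l
centre 2 = (0.2119·cos120.0°, 0.2119·sin120.0°, -0.0771) = (-0.1060, 0.1835, -0.0771)
φ3=240.0°: virtual centre (-0.0854, -0.1478, -0.1088), radius l
|centre ₂|²−|centre ₁|² = 0.0077;  |centre ₃|²−|centre ₁|² = -0.0022
plane₁₂: -0.5719x+0.3671y+0.0536z = 0.0077
Cramer: x(z) = -0.0040+0.0338z;  y(z) = 0.0147-0.0933z
into |P−centre ₁|² = l²: 1.0099z² + 0.1927z + -0.0575 = 0;  Δ = 0.2695;  z = -0.3525 or 0.1617 → z<0 root = -0.3525
x = -0.0159, y = 0.0476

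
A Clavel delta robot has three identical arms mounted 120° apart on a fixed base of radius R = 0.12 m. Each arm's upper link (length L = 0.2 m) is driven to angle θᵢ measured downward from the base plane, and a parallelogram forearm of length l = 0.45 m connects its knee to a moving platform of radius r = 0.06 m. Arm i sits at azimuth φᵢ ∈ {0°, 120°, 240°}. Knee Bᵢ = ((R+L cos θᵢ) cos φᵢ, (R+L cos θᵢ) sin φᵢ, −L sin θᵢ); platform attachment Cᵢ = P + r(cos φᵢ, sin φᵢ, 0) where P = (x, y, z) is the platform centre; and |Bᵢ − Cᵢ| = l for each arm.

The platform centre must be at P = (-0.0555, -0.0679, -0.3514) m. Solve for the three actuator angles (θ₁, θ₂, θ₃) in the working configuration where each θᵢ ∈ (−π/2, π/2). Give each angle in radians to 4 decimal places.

θ₁ = 0.1747, θ₂ = 0.0875, θ₃ = -0.3492

φ1=0.0° → target in arm frame (-0.0555, -0.0679)
  e−x'=0.1155;  (l²−L²−(e−x')²−y'²−z²)/2L = 0.0527
  γ=atan2(-0.3514,0.1155)=-1.2532;  ψ=arccos(0.1424)=1.4279;  θ1=γ+ψ≈0.1747
rotate P by −φ2: (-0.0311, 0.0820, -0.3514)
  A cos θ + B sin θ = C:  0.0911·cos θ + -0.3514·sin θ = 0.0600
  √(A²+B²)=0.3630;  θ2 = -1.3173+1.4047 ≈ 0.0875
rotate P by −φ3: (0.0866, -0.0141, -0.3514)
  e−x'=-0.0266;  (l²−L²−(e−x')²−y'²−z²)/2L = 0.0953
  θ3 = atan2(B,A) + arccos(C/0.3524) = -0.3492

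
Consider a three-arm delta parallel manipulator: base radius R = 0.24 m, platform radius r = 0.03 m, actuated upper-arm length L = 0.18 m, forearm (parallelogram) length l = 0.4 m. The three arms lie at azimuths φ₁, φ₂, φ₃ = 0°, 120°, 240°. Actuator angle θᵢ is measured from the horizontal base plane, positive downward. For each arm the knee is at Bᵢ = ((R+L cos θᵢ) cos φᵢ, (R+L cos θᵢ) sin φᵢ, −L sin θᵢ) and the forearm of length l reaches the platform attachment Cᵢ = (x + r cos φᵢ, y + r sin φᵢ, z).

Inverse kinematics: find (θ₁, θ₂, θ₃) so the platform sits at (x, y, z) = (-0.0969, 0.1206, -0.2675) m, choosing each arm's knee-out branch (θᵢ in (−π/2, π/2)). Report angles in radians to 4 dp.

θ₁ = 1.2216, θ₂ = -0.3487, θ₃ = 1.0471

φ1=0.0° → target in arm frame (-0.0969, 0.1206)
  A cos θ + B sin θ = C:  0.3069·cos θ + -0.2675·sin θ = -0.1464
  θ1 = atan2(B,A) + arccos(C/0.4071) = 1.2216
rotate P by −φ2: (0.1529, 0.0236, -0.2675)
  A cos θ + B sin θ = C:  0.0571·cos θ + -0.2675·sin θ = 0.1451
  θ2 = atan2(B,A) + arccos(C/0.2735) = -0.3487
rotate P by −φ3: (-0.0560, -0.1442, -0.2675)
  e−x'=0.2660;  (l²−L²−(e−x')²−y'²−z²)/2L = -0.0986
  θ3 = atan2(B,A) + arccos(C/0.3772) = 1.0471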